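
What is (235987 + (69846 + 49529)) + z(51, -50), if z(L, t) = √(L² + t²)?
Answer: 355362 + √5101 ≈ 3.5543e+5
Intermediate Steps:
(235987 + (69846 + 49529)) + z(51, -50) = (235987 + (69846 + 49529)) + √(51² + (-50)²) = (235987 + 119375) + √(2601 + 2500) = 355362 + √5101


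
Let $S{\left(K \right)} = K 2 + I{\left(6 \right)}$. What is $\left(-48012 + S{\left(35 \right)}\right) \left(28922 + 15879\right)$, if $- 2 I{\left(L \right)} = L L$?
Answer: $-2148655960$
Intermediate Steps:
$I{\left(L \right)} = - \frac{L^{2}}{2}$ ($I{\left(L \right)} = - \frac{L L}{2} = - \frac{L^{2}}{2}$)
$S{\left(K \right)} = -18 + 2 K$ ($S{\left(K \right)} = K 2 - \frac{6^{2}}{2} = 2 K - 18 = -18 + 2 K$)
$\left(-48012 + S{\left(35 \right)}\right) \left(28922 + 15879\right) = \left(-48012 + \left(-18 + 2 \cdot 35\right)\right) \left(28922 + 15879\right) = \left(-48012 + \left(-18 + 70\right)\right) 44801 = \left(-48012 + 52\right) 44801 = \left(-47960\right) 44801 = -2148655960$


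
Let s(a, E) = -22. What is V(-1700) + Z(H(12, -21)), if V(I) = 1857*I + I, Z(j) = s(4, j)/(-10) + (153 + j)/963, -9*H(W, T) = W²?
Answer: -15208647722/4815 ≈ -3.1586e+6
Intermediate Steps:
H(W, T) = -W²/9
Z(j) = 1262/535 + j/963 (Z(j) = -22/(-10) + (153 + j)/963 = -22*(-⅒) + (153 + j)*(1/963) = 11/5 + (17/107 + j/963) = 1262/535 + j/963)
V(I) = 1858*I
V(-1700) + Z(H(12, -21)) = 1858*(-1700) + (1262/535 + (-⅑*12²)/963) = -3158600 + (1262/535 + (-⅑*144)/963) = -3158600 + (1262/535 + (1/963)*(-16)) = -3158600 + (1262/535 - 16/963) = -3158600 + 11278/4815 = -15208647722/4815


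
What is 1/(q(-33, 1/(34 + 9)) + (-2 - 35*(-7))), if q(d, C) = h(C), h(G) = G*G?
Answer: 1849/449308 ≈ 0.0041152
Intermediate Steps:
h(G) = G**2
q(d, C) = C**2
1/(q(-33, 1/(34 + 9)) + (-2 - 35*(-7))) = 1/((1/(34 + 9))**2 + (-2 - 35*(-7))) = 1/((1/43)**2 + (-2 + 245)) = 1/((1/43)**2 + 243) = 1/(1/1849 + 243) = 1/(449308/1849) = 1849/449308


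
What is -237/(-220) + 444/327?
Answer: 58393/23980 ≈ 2.4351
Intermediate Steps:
-237/(-220) + 444/327 = -237*(-1/220) + 444*(1/327) = 237/220 + 148/109 = 58393/23980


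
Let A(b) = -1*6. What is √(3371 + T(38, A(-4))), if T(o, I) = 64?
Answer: √3435 ≈ 58.609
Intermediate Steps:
A(b) = -6
√(3371 + T(38, A(-4))) = √(3371 + 64) = √3435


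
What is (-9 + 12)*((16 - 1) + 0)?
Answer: 45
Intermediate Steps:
(-9 + 12)*((16 - 1) + 0) = 3*(15 + 0) = 3*15 = 45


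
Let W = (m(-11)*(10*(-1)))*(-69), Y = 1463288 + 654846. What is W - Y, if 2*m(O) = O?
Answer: -2121929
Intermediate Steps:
m(O) = O/2
Y = 2118134
W = -3795 (W = (((1/2)*(-11))*(10*(-1)))*(-69) = -11/2*(-10)*(-69) = 55*(-69) = -3795)
W - Y = -3795 - 1*2118134 = -3795 - 2118134 = -2121929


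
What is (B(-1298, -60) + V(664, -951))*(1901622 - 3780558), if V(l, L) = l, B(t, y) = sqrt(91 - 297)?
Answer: -1247613504 - 1878936*I*sqrt(206) ≈ -1.2476e+9 - 2.6968e+7*I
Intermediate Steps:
B(t, y) = I*sqrt(206) (B(t, y) = sqrt(-206) = I*sqrt(206))
(B(-1298, -60) + V(664, -951))*(1901622 - 3780558) = (I*sqrt(206) + 664)*(1901622 - 3780558) = (664 + I*sqrt(206))*(-1878936) = -1247613504 - 1878936*I*sqrt(206)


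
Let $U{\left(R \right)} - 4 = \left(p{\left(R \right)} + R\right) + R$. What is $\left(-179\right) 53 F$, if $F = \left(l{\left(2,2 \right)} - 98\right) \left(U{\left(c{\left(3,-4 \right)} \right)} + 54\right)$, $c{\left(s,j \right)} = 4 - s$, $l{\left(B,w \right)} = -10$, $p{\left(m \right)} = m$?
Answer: $62500356$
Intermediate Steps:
$U{\left(R \right)} = 4 + 3 R$ ($U{\left(R \right)} = 4 + \left(\left(R + R\right) + R\right) = 4 + \left(2 R + R\right) = 4 + 3 R$)
$F = -6588$ ($F = \left(-10 - 98\right) \left(\left(4 + 3 \left(4 - 3\right)\right) + 54\right) = - 108 \left(\left(4 + 3 \left(4 - 3\right)\right) + 54\right) = - 108 \left(\left(4 + 3 \cdot 1\right) + 54\right) = - 108 \left(\left(4 + 3\right) + 54\right) = - 108 \left(7 + 54\right) = \left(-108\right) 61 = -6588$)
$\left(-179\right) 53 F = \left(-179\right) 53 \left(-6588\right) = \left(-9487\right) \left(-6588\right) = 62500356$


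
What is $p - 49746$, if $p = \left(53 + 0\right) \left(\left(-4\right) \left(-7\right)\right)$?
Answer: $-48262$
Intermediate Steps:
$p = 1484$ ($p = 53 \cdot 28 = 1484$)
$p - 49746 = 1484 - 49746 = -48262$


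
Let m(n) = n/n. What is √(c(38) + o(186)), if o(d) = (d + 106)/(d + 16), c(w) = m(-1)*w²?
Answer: √14744990/101 ≈ 38.019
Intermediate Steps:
m(n) = 1
c(w) = w² (c(w) = 1*w² = w²)
o(d) = (106 + d)/(16 + d)
√(c(38) + o(186)) = √(38² + (106 + 186)/(16 + 186)) = √(1444 + 292/202) = √(1444 + (1/202)*292) = √(1444 + 146/101) = √(145990/101) = √14744990/101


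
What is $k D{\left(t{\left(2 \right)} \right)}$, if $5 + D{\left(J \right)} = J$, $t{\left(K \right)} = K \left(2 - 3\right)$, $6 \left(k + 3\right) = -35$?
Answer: $\frac{371}{6} \approx 61.833$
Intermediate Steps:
$k = - \frac{53}{6}$ ($k = -3 + \frac{1}{6} \left(-35\right) = -3 - \frac{35}{6} = - \frac{53}{6} \approx -8.8333$)
$t{\left(K \right)} = - K$ ($t{\left(K \right)} = K \left(-1\right) = - K$)
$D{\left(J \right)} = -5 + J$
$k D{\left(t{\left(2 \right)} \right)} = - \frac{53 \left(-5 - 2\right)}{6} = \left(- \frac{53}{6}\right) \left(-7\right) = \frac{371}{6}$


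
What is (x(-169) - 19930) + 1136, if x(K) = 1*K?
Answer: -18963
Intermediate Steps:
x(K) = K
(x(-169) - 19930) + 1136 = (-169 - 19930) + 1136 = -20099 + 1136 = -18963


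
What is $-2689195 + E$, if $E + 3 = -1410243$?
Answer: $-4099441$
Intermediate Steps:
$E = -1410246$ ($E = -3 - 1410243 = -1410246$)
$-2689195 + E = -2689195 - 1410246 = -4099441$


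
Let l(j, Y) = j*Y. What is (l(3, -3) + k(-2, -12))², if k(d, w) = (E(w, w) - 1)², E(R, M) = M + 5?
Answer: 3025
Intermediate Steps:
E(R, M) = 5 + M
l(j, Y) = Y*j
k(d, w) = (4 + w)² (k(d, w) = ((5 + w) - 1)² = (4 + w)²)
(l(3, -3) + k(-2, -12))² = (-3*3 + (4 - 12)²)² = (-9 + (-8)²)² = (-9 + 64)² = 55² = 3025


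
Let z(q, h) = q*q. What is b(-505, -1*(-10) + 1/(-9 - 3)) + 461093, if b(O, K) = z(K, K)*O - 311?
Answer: 59201303/144 ≈ 4.1112e+5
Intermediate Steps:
z(q, h) = q²
b(O, K) = -311 + O*K² (b(O, K) = K²*O - 311 = O*K² - 311 = -311 + O*K²)
b(-505, -1*(-10) + 1/(-9 - 3)) + 461093 = (-311 - 505*(-1*(-10) + 1/(-9 - 3))²) + 461093 = (-311 - 505*(10 + 1/(-12))²) + 461093 = (-311 - 505*(10 - 1/12)²) + 461093 = (-311 - 505*(119/12)²) + 461093 = (-311 - 505*14161/144) + 461093 = (-311 - 7151305/144) + 461093 = -7196089/144 + 461093 = 59201303/144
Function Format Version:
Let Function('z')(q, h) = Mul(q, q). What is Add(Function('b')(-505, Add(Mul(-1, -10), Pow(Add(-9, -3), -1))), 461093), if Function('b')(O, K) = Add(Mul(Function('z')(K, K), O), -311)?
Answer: Rational(59201303, 144) ≈ 4.1112e+5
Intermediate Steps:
Function('z')(q, h) = Pow(q, 2)
Function('b')(O, K) = Add(-311, Mul(O, Pow(K, 2))) (Function('b')(O, K) = Add(Mul(Pow(K, 2), O), -311) = Add(Mul(O, Pow(K, 2)), -311) = Add(-311, Mul(O, Pow(K, 2))))
Add(Function('b')(-505, Add(Mul(-1, -10), Pow(Add(-9, -3), -1))), 461093) = Add(Add(-311, Mul(-505, Pow(Add(Mul(-1, -10), Pow(Add(-9, -3), -1)), 2))), 461093) = Add(Add(-311, Mul(-505, Pow(Add(10, Pow(-12, -1)), 2))), 461093) = Add(Add(-311, Mul(-505, Pow(Add(10, Rational(-1, 12)), 2))), 461093) = Add(Add(-311, Mul(-505, Pow(Rational(119, 12), 2))), 461093) = Add(Add(-311, Mul(-505, Rational(14161, 144))), 461093) = Add(Add(-311, Rational(-7151305, 144)), 461093) = Add(Rational(-7196089, 144), 461093) = Rational(59201303, 144)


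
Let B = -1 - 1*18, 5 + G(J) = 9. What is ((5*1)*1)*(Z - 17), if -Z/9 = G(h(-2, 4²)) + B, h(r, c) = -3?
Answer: 590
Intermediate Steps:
G(J) = 4 (G(J) = -5 + 9 = 4)
B = -19 (B = -1 - 18 = -19)
Z = 135 (Z = -9*(4 - 19) = -9*(-15) = 135)
((5*1)*1)*(Z - 17) = ((5*1)*1)*(135 - 17) = (5*1)*118 = 5*118 = 590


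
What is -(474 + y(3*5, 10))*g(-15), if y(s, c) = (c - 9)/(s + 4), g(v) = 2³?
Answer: -72056/19 ≈ -3792.4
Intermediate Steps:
g(v) = 8
y(s, c) = (-9 + c)/(4 + s)
-(474 + y(3*5, 10))*g(-15) = -(474 + (-9 + 10)/(4 + 3*5))*8 = -(474 + 1/(4 + 15))*8 = -(474 + 1/19)*8 = -9007*8/19 = -1*72056/19 = -72056/19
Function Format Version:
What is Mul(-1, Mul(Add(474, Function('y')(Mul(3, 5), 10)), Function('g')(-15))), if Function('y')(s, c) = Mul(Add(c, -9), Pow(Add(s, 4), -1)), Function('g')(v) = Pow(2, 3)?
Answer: Rational(-72056, 19) ≈ -3792.4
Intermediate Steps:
Function('g')(v) = 8
Function('y')(s, c) = Mul(Pow(Add(4, s), -1), Add(-9, c)) (Function('y')(s, c) = Mul(Add(-9, c), Pow(Add(4, s), -1)) = Mul(Pow(Add(4, s), -1), Add(-9, c)))
Mul(-1, Mul(Add(474, Function('y')(Mul(3, 5), 10)), Function('g')(-15))) = Mul(-1, Mul(Add(474, Mul(Pow(Add(4, Mul(3, 5)), -1), Add(-9, 10))), 8)) = Mul(-1, Mul(Add(474, Mul(Pow(Add(4, 15), -1), 1)), 8)) = Mul(-1, Mul(Add(474, Mul(Pow(19, -1), 1)), 8)) = Mul(-1, Mul(Add(474, Mul(Rational(1, 19), 1)), 8)) = Mul(-1, Mul(Add(474, Rational(1, 19)), 8)) = Mul(-1, Mul(Rational(9007, 19), 8)) = Mul(-1, Rational(72056, 19)) = Rational(-72056, 19)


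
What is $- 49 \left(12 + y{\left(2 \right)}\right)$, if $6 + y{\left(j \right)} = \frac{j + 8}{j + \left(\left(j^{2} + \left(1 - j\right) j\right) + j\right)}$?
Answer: $- \frac{1127}{3} \approx -375.67$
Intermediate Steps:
$y{\left(j \right)} = -6 + \frac{8 + j}{j^{2} + 2 j + j \left(1 - j\right)}$ ($y{\left(j \right)} = -6 + \frac{j + 8}{j + \left(\left(j^{2} + \left(1 - j\right) j\right) + j\right)} = -6 + \frac{8 + j}{j + \left(\left(j^{2} + j \left(1 - j\right)\right) + j\right)} = -6 + \frac{8 + j}{j + \left(j + j^{2} + j \left(1 - j\right)\right)} = -6 + \frac{8 + j}{j^{2} + 2 j + j \left(1 - j\right)}$)
$- 49 \left(12 + y{\left(2 \right)}\right) = - 49 \left(12 + \frac{8 - 34}{3 \cdot 2}\right) = - 49 \left(12 + \frac{1}{3} \cdot \frac{1}{2} \left(8 - 34\right)\right) = - 49 \left(12 + \frac{1}{3} \cdot \frac{1}{2} \left(-26\right)\right) = - 49 \left(12 - \frac{13}{3}\right) = \left(-49\right) \frac{23}{3} = - \frac{1127}{3}$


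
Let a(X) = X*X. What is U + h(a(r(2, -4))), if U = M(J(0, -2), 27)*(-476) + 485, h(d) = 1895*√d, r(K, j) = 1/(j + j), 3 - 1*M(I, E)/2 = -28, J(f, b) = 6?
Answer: -230321/8 ≈ -28790.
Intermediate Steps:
M(I, E) = 62 (M(I, E) = 6 - 2*(-28) = 6 + 56 = 62)
r(K, j) = 1/(2*j)
a(X) = X²
U = -29027 (U = 62*(-476) + 485 = -29512 + 485 = -29027)
U + h(a(r(2, -4))) = -29027 + 1895*√(((½)/(-4))²) = -29027 + 1895*√(((½)*(-¼))²) = -29027 + 1895*√((-⅛)²) = -29027 + 1895*√(1/64) = -29027 + 1895*(⅛) = -29027 + 1895/8 = -230321/8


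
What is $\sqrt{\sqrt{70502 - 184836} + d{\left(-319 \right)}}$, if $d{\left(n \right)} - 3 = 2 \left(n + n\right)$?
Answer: $\sqrt{-1273 + i \sqrt{114334}} \approx 4.698 + 35.987 i$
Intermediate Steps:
$d{\left(n \right)} = 3 + 4 n$ ($d{\left(n \right)} = 3 + 2 \left(n + n\right) = 3 + 2 \cdot 2 n = 3 + 4 n$)
$\sqrt{\sqrt{70502 - 184836} + d{\left(-319 \right)}} = \sqrt{\sqrt{70502 - 184836} + \left(3 + 4 \left(-319\right)\right)} = \sqrt{\sqrt{-114334} + \left(3 - 1276\right)} = \sqrt{i \sqrt{114334} - 1273} = \sqrt{-1273 + i \sqrt{114334}}$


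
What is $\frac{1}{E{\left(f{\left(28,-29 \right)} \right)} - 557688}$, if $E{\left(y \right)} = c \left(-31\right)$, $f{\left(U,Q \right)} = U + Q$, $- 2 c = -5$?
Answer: $- \frac{2}{1115531} \approx -1.7929 \cdot 10^{-6}$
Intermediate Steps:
$c = \frac{5}{2}$ ($c = \left(- \frac{1}{2}\right) \left(-5\right) = \frac{5}{2} \approx 2.5$)
$f{\left(U,Q \right)} = Q + U$
$E{\left(y \right)} = - \frac{155}{2}$ ($E{\left(y \right)} = \frac{5}{2} \left(-31\right) = - \frac{155}{2}$)
$\frac{1}{E{\left(f{\left(28,-29 \right)} \right)} - 557688} = \frac{1}{- \frac{155}{2} - 557688} = \frac{1}{- \frac{1115531}{2}} = - \frac{2}{1115531}$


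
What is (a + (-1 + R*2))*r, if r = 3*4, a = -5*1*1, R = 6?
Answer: 72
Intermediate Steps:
a = -5 (a = -5*1 = -5)
r = 12
(a + (-1 + R*2))*r = (-5 + (-1 + 6*2))*12 = (-5 + (-1 + 12))*12 = (-5 + 11)*12 = 6*12 = 72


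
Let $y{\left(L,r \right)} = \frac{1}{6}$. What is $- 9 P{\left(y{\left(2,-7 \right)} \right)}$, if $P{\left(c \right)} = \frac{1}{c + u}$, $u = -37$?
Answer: $\frac{54}{221} \approx 0.24434$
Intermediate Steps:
$y{\left(L,r \right)} = \frac{1}{6}$
$P{\left(c \right)} = \frac{1}{-37 + c}$ ($P{\left(c \right)} = \frac{1}{c - 37} = \frac{1}{-37 + c}$)
$- 9 P{\left(y{\left(2,-7 \right)} \right)} = - \frac{9}{-37 + \frac{1}{6}} = - \frac{9}{- \frac{221}{6}} = \left(-9\right) \left(- \frac{6}{221}\right) = \frac{54}{221}$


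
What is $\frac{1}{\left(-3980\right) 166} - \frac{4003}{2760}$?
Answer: $- \frac{3305881}{2279346} \approx -1.4504$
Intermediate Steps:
$\frac{1}{\left(-3980\right) 166} - \frac{4003}{2760} = \left(- \frac{1}{3980}\right) \frac{1}{166} - \frac{4003}{2760} = - \frac{1}{660680} - \frac{4003}{2760} = - \frac{3305881}{2279346}$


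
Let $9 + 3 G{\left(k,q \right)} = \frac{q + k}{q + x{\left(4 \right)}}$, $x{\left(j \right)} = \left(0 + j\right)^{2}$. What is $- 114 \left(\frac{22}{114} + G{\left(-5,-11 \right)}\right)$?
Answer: $\frac{2208}{5} \approx 441.6$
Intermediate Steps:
$x{\left(j \right)} = j^{2}$
$G{\left(k,q \right)} = -3 + \frac{k + q}{3 \left(16 + q\right)}$ ($G{\left(k,q \right)} = -3 + \frac{\left(q + k\right) \frac{1}{q + 4^{2}}}{3} = -3 + \frac{\left(k + q\right) \frac{1}{q + 16}}{3} = -3 + \frac{\left(k + q\right) \frac{1}{16 + q}}{3} = -3 + \frac{\frac{1}{16 + q} \left(k + q\right)}{3} = -3 + \frac{k + q}{3 \left(16 + q\right)}$)
$- 114 \left(\frac{22}{114} + G{\left(-5,-11 \right)}\right) = - 114 \left(\frac{22}{114} + \frac{-144 - 5 - -88}{3 \left(16 - 11\right)}\right) = - 114 \left(22 \cdot \frac{1}{114} + \frac{-144 - 5 + 88}{3 \cdot 5}\right) = - 114 \left(\frac{11}{57} + \frac{1}{3} \cdot \frac{1}{5} \left(-61\right)\right) = - 114 \left(\frac{11}{57} - \frac{61}{15}\right) = \left(-114\right) \left(- \frac{368}{95}\right) = \frac{2208}{5}$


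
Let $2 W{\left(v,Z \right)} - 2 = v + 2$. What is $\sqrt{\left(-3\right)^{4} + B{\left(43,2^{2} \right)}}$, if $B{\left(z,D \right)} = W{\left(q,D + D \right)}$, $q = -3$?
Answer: $\frac{\sqrt{326}}{2} \approx 9.0277$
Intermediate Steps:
$W{\left(v,Z \right)} = 2 + \frac{v}{2}$ ($W{\left(v,Z \right)} = 1 + \frac{v + 2}{2} = 1 + \frac{2 + v}{2} = 1 + \left(1 + \frac{v}{2}\right) = 2 + \frac{v}{2}$)
$B{\left(z,D \right)} = \frac{1}{2}$ ($B{\left(z,D \right)} = 2 + \frac{1}{2} \left(-3\right) = 2 - \frac{3}{2} = \frac{1}{2}$)
$\sqrt{\left(-3\right)^{4} + B{\left(43,2^{2} \right)}} = \sqrt{\left(-3\right)^{4} + \frac{1}{2}} = \sqrt{81 + \frac{1}{2}} = \sqrt{\frac{163}{2}} = \frac{\sqrt{326}}{2}$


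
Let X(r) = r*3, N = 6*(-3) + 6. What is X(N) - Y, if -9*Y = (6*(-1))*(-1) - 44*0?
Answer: -106/3 ≈ -35.333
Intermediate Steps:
N = -12 (N = -18 + 6 = -12)
X(r) = 3*r
Y = -⅔ (Y = -((6*(-1))*(-1) - 44*0)/9 = -(-6*(-1) + 0)/9 = -(6 + 0)/9 = -⅑*6 = -⅔ ≈ -0.66667)
X(N) - Y = 3*(-12) - 1*(-⅔) = -36 + ⅔ = -106/3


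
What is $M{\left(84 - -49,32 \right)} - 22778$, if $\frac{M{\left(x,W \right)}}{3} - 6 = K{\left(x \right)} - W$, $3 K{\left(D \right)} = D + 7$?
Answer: $-22716$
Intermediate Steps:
$K{\left(D \right)} = \frac{7}{3} + \frac{D}{3}$ ($K{\left(D \right)} = \frac{D + 7}{3} = \frac{7 + D}{3} = \frac{7}{3} + \frac{D}{3}$)
$M{\left(x,W \right)} = 25 + x - 3 W$ ($M{\left(x,W \right)} = 18 + 3 \left(\left(\frac{7}{3} + \frac{x}{3}\right) - W\right) = 18 + 3 \left(\frac{7}{3} - W + \frac{x}{3}\right) = 18 + \left(7 + x - 3 W\right) = 25 + x - 3 W$)
$M{\left(84 - -49,32 \right)} - 22778 = \left(25 + \left(84 - -49\right) - 96\right) - 22778 = \left(25 + \left(84 + 49\right) - 96\right) - 22778 = \left(25 + 133 - 96\right) - 22778 = 62 - 22778 = -22716$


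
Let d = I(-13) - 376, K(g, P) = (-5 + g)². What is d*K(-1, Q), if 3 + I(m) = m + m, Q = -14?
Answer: -14580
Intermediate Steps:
I(m) = -3 + 2*m (I(m) = -3 + (m + m) = -3 + 2*m)
d = -405 (d = (-3 + 2*(-13)) - 376 = (-3 - 26) - 376 = -29 - 376 = -405)
d*K(-1, Q) = -405*(-5 - 1)² = -405*(-6)² = -405*36 = -14580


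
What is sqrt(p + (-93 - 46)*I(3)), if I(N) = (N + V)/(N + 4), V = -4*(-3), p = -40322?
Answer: I*sqrt(1990373)/7 ≈ 201.54*I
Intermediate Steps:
V = 12
I(N) = (12 + N)/(4 + N) (I(N) = (N + 12)/(N + 4) = (12 + N)/(4 + N))
sqrt(p + (-93 - 46)*I(3)) = sqrt(-40322 + (-93 - 46)*((12 + 3)/(4 + 3))) = sqrt(-40322 - 139*15/7) = sqrt(-40322 - 2085/7) = sqrt(-284339/7) = I*sqrt(1990373)/7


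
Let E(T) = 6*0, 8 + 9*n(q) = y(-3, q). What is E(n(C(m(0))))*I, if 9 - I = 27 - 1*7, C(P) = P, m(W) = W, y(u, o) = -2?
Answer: 0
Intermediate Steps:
n(q) = -10/9 (n(q) = -8/9 + (⅑)*(-2) = -8/9 - 2/9 = -10/9)
I = -11 (I = 9 - (27 - 1*7) = 9 - (27 - 7) = 9 - 1*20 = 9 - 20 = -11)
E(T) = 0
E(n(C(m(0))))*I = 0*(-11) = 0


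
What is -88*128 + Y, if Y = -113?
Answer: -11377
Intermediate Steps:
-88*128 + Y = -88*128 - 113 = -11264 - 113 = -11377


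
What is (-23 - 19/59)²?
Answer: 1893376/3481 ≈ 543.92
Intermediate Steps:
(-23 - 19/59)² = (-1376/59)² = 1893376/3481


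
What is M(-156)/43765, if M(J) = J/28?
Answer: -39/306355 ≈ -0.00012730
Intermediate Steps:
M(J) = J/28 (M(J) = J*(1/28) = J/28)
M(-156)/43765 = ((1/28)*(-156))/43765 = -39/7*1/43765 = -39/306355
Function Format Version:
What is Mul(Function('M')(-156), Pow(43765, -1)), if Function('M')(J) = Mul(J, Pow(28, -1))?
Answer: Rational(-39, 306355) ≈ -0.00012730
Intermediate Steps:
Function('M')(J) = Mul(Rational(1, 28), J) (Function('M')(J) = Mul(J, Rational(1, 28)) = Mul(Rational(1, 28), J))
Mul(Function('M')(-156), Pow(43765, -1)) = Mul(Mul(Rational(1, 28), -156), Pow(43765, -1)) = Mul(Rational(-39, 7), Rational(1, 43765)) = Rational(-39, 306355)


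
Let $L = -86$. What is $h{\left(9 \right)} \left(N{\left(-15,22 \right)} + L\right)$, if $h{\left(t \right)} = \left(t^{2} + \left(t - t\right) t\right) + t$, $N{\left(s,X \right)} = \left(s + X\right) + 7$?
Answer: $-6480$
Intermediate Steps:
$N{\left(s,X \right)} = 7 + X + s$ ($N{\left(s,X \right)} = \left(X + s\right) + 7 = 7 + X + s$)
$h{\left(t \right)} = t + t^{2}$ ($h{\left(t \right)} = \left(t^{2} + 0 t\right) + t = \left(t^{2} + 0\right) + t = t^{2} + t = t + t^{2}$)
$h{\left(9 \right)} \left(N{\left(-15,22 \right)} + L\right) = 9 \left(1 + 9\right) \left(\left(7 + 22 - 15\right) - 86\right) = 9 \cdot 10 \left(14 - 86\right) = 90 \left(-72\right) = -6480$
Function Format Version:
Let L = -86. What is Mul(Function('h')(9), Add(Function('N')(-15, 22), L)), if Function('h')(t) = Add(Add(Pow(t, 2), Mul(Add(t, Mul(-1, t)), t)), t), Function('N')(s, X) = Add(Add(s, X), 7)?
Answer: -6480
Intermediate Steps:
Function('N')(s, X) = Add(7, X, s) (Function('N')(s, X) = Add(Add(X, s), 7) = Add(7, X, s))
Function('h')(t) = Add(t, Pow(t, 2)) (Function('h')(t) = Add(Add(Pow(t, 2), Mul(0, t)), t) = Add(Add(Pow(t, 2), 0), t) = Add(Pow(t, 2), t) = Add(t, Pow(t, 2)))
Mul(Function('h')(9), Add(Function('N')(-15, 22), L)) = Mul(Mul(9, Add(1, 9)), Add(Add(7, 22, -15), -86)) = Mul(Mul(9, 10), Add(14, -86)) = Mul(90, -72) = -6480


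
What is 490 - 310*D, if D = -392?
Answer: 122010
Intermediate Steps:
490 - 310*D = 490 - 310*(-392) = 490 + 121520 = 122010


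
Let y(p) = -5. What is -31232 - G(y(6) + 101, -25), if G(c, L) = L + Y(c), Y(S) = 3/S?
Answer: -998625/32 ≈ -31207.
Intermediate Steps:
G(c, L) = L + 3/c
-31232 - G(y(6) + 101, -25) = -31232 - (-25 + 3/(-5 + 101)) = -31232 - (-25 + 3/96) = -31232 - (-25 + 3*(1/96)) = -31232 - (-25 + 1/32) = -31232 - 1*(-799/32) = -31232 + 799/32 = -998625/32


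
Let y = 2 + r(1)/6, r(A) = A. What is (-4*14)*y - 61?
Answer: -547/3 ≈ -182.33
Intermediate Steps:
y = 13/6 (y = 2 + 1/6 = 13/6 ≈ 2.1667)
(-4*14)*y - 61 = -4*14*(13/6) - 61 = -56*13/6 - 61 = -364/3 - 61 = -547/3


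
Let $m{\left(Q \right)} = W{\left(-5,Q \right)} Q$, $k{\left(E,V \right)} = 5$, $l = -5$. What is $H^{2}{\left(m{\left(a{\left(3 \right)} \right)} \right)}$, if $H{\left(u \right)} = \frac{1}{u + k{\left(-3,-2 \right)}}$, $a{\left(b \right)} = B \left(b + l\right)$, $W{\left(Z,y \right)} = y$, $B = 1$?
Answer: $\frac{1}{81} \approx 0.012346$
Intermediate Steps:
$a{\left(b \right)} = -5 + b$ ($a{\left(b \right)} = 1 \left(b - 5\right) = 1 \left(-5 + b\right) = -5 + b$)
$m{\left(Q \right)} = Q^{2}$ ($m{\left(Q \right)} = Q Q = Q^{2}$)
$H{\left(u \right)} = \frac{1}{5 + u}$ ($H{\left(u \right)} = \frac{1}{u + 5} = \frac{1}{5 + u}$)
$H^{2}{\left(m{\left(a{\left(3 \right)} \right)} \right)} = \left(\frac{1}{5 + \left(-5 + 3\right)^{2}}\right)^{2} = \left(\frac{1}{5 + \left(-2\right)^{2}}\right)^{2} = \left(\frac{1}{5 + 4}\right)^{2} = \left(\frac{1}{9}\right)^{2} = \frac{1}{81}$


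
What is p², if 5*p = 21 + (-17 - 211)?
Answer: 42849/25 ≈ 1714.0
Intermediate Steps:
p = -207/5 (p = (21 + (-17 - 211))/5 = (21 - 228)/5 = (⅕)*(-207) = -207/5 ≈ -41.400)
p² = (-207/5)² = 42849/25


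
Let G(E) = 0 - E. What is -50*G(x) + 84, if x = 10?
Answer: 584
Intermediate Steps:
G(E) = -E
-50*G(x) + 84 = -(-50)*10 + 84 = -50*(-10) + 84 = 500 + 84 = 584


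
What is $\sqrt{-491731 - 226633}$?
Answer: $2 i \sqrt{179591} \approx 847.56 i$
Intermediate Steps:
$\sqrt{-491731 - 226633} = \sqrt{-718364} = 2 i \sqrt{179591}$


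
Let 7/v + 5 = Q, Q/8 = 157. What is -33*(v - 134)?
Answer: 1843897/417 ≈ 4421.8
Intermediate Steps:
Q = 1256 (Q = 8*157 = 1256)
v = 7/1251 (v = 7/(-5 + 1256) = 7/1251 ≈ 0.0055955)
-33*(v - 134) = -33*(7/1251 - 134) = -33*(-167627/1251) = 1843897/417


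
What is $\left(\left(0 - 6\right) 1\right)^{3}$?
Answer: $-216$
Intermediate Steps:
$\left(\left(0 - 6\right) 1\right)^{3} = \left(\left(-6\right) 1\right)^{3} = \left(-6\right)^{3} = -216$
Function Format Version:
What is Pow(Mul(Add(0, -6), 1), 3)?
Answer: -216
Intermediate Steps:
Pow(Mul(Add(0, -6), 1), 3) = Pow(Mul(-6, 1), 3) = Pow(-6, 3) = -216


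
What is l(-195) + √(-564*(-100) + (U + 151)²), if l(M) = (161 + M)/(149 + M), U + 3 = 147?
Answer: 17/23 + 5*√5737 ≈ 379.45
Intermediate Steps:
U = 144 (U = -3 + 147 = 144)
l(M) = (161 + M)/(149 + M)
l(-195) + √(-564*(-100) + (U + 151)²) = (161 - 195)/(149 - 195) + √(-564*(-100) + (144 + 151)²) = -34/(-46) + √(56400 + 295²) = -1/46*(-34) + √(56400 + 87025) = 17/23 + √143425 = 17/23 + 5*√5737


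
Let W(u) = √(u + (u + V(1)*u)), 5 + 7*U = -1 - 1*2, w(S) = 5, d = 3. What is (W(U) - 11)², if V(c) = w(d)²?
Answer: 631/7 - 132*I*√42/7 ≈ 90.143 - 122.21*I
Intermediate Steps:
U = -8/7 (U = -5/7 + (-1 - 1*2)/7 = -5/7 + (-1 - 2)/7 = -5/7 + (⅐)*(-3) = -5/7 - 3/7 = -8/7 ≈ -1.1429)
V(c) = 25 (V(c) = 5² = 25)
W(u) = 3*√3*√u (W(u) = √(u + (u + 25*u)) = √(u + 26*u) = √(27*u) = 3*√3*√u)
(W(U) - 11)² = (3*√3*√(-8/7) - 11)² = (3*√3*(2*I*√14/7) - 11)² = (6*I*√42/7 - 11)² = (-11 + 6*I*√42/7)²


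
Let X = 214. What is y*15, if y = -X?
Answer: -3210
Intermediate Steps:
y = -214 (y = -1*214 = -214)
y*15 = -214*15 = -3210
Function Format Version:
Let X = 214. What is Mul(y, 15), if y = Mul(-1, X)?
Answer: -3210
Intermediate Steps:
y = -214 (y = Mul(-1, 214) = -214)
Mul(y, 15) = Mul(-214, 15) = -3210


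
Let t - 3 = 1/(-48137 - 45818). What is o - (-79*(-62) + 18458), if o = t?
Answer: -2194131116/93955 ≈ -23353.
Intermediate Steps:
t = 281864/93955 (t = 3 + 1/(-48137 - 45818) = 3 + 1/(-93955) = 3 - 1/93955 = 281864/93955 ≈ 3.0000)
o = 281864/93955 ≈ 3.0000
o - (-79*(-62) + 18458) = 281864/93955 - (-79*(-62) + 18458) = 281864/93955 - (4898 + 18458) = 281864/93955 - 1*23356 = 281864/93955 - 23356 = -2194131116/93955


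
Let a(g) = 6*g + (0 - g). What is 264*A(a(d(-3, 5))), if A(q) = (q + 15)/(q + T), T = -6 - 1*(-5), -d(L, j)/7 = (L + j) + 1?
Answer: 11880/53 ≈ 224.15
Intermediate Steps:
d(L, j) = -7 - 7*L - 7*j (d(L, j) = -7*((L + j) + 1) = -7*(1 + L + j) = -7 - 7*L - 7*j)
a(g) = 5*g (a(g) = 6*g - g = 5*g)
T = -1 (T = -6 + 5 = -1)
A(q) = (15 + q)/(-1 + q) (A(q) = (q + 15)/(q - 1) = (15 + q)/(-1 + q))
264*A(a(d(-3, 5))) = 264*((15 + 5*(-7 - 7*(-3) - 7*5))/(-1 + 5*(-7 - 7*(-3) - 7*5))) = 264*((15 + 5*(-7 + 21 - 35))/(-1 + 5*(-7 + 21 - 35))) = 264*((15 + 5*(-21))/(-1 + 5*(-21))) = 264*((15 - 105)/(-1 - 105)) = 264*(-90/(-106)) = 264*(-1/106*(-90)) = 264*(45/53) = 11880/53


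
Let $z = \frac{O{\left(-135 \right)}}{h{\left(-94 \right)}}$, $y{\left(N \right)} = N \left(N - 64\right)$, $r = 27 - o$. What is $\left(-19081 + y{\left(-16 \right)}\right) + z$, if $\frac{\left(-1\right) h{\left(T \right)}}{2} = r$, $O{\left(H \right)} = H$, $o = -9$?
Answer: $- \frac{142393}{8} \approx -17799.0$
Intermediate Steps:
$r = 36$ ($r = 27 - -9 = 27 + 9 = 36$)
$h{\left(T \right)} = -72$ ($h{\left(T \right)} = \left(-2\right) 36 = -72$)
$y{\left(N \right)} = N \left(-64 + N\right)$
$z = \frac{15}{8}$ ($z = - \frac{135}{-72} = \left(-135\right) \left(- \frac{1}{72}\right) = \frac{15}{8} \approx 1.875$)
$\left(-19081 + y{\left(-16 \right)}\right) + z = \left(-19081 - 16 \left(-64 - 16\right)\right) + \frac{15}{8} = \left(-19081 - -1280\right) + \frac{15}{8} = \left(-19081 + 1280\right) + \frac{15}{8} = -17801 + \frac{15}{8} = - \frac{142393}{8}$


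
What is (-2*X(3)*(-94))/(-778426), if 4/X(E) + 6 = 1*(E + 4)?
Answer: -376/389213 ≈ -0.00096605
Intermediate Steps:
X(E) = 4/(-2 + E) (X(E) = 4/(-6 + 1*(E + 4)) = 4/(-6 + 1*(4 + E)) = 4/(-6 + (4 + E)) = 4/(-2 + E))
(-2*X(3)*(-94))/(-778426) = (-8/(-2 + 3)*(-94))/(-778426) = (-8/1*(-94))*(-1/778426) = (-8*(-94))*(-1/778426) = (-2*4*(-94))*(-1/778426) = -8*(-94)*(-1/778426) = 752*(-1/778426) = -376/389213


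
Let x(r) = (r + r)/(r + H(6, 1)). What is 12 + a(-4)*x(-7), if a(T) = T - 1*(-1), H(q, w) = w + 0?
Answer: 5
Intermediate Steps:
H(q, w) = w
x(r) = 2*r/(1 + r) (x(r) = (r + r)/(r + 1) = (2*r)/(1 + r) = 2*r/(1 + r))
a(T) = 1 + T (a(T) = T + 1 = 1 + T)
12 + a(-4)*x(-7) = 12 + (1 - 4)*(2*(-7)/(1 - 7)) = 12 - 6*(-7)/(-6) = 12 - 6*(-7)*(-1)/6 = 12 - 3*7/3 = 12 - 7 = 5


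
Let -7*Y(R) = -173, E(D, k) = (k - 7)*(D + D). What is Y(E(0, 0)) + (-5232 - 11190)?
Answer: -114781/7 ≈ -16397.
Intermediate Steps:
E(D, k) = 2*D*(-7 + k) (E(D, k) = (-7 + k)*(2*D) = 2*D*(-7 + k))
Y(R) = 173/7 (Y(R) = -⅐*(-173) = 173/7)
Y(E(0, 0)) + (-5232 - 11190) = 173/7 + (-5232 - 11190) = 173/7 - 16422 = -114781/7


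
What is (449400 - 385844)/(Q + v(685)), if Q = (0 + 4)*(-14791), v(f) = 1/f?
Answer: -43535860/40527339 ≈ -1.0742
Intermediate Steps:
Q = -59164 (Q = 4*(-14791) = -59164)
(449400 - 385844)/(Q + v(685)) = (449400 - 385844)/(-59164 + 1/685) = 63556/(-59164 + 1/685) = 63556/(-40527339/685) = 63556*(-685/40527339) = -43535860/40527339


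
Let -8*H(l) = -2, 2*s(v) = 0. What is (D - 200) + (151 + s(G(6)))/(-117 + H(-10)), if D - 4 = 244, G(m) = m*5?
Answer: 21812/467 ≈ 46.707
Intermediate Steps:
G(m) = 5*m
s(v) = 0 (s(v) = (½)*0 = 0)
H(l) = ¼ (H(l) = -⅛*(-2) = ¼)
D = 248 (D = 4 + 244 = 248)
(D - 200) + (151 + s(G(6)))/(-117 + H(-10)) = (248 - 200) + (151 + 0)/(-117 + ¼) = 48 + 151/(-467/4) = 48 + 151*(-4/467) = 48 - 604/467 = 21812/467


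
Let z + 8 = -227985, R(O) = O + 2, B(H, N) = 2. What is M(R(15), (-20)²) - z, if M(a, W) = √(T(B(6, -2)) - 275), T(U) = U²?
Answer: 227993 + I*√271 ≈ 2.2799e+5 + 16.462*I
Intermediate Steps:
R(O) = 2 + O
z = -227993 (z = -8 - 227985 = -227993)
M(a, W) = I*√271 (M(a, W) = √(2² - 275) = √(4 - 275) = √(-271) = I*√271)
M(R(15), (-20)²) - z = I*√271 - 1*(-227993) = I*√271 + 227993 = 227993 + I*√271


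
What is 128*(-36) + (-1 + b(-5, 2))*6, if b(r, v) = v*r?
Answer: -4674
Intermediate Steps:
b(r, v) = r*v
128*(-36) + (-1 + b(-5, 2))*6 = 128*(-36) + (-1 - 5*2)*6 = -4608 + (-1 - 10)*6 = -4608 - 11*6 = -4608 - 66 = -4674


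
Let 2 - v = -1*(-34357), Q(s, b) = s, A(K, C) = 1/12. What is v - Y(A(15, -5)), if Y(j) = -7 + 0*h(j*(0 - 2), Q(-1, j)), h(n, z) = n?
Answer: -34348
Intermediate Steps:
A(K, C) = 1/12
v = -34355 (v = 2 - (-1)*(-34357) = 2 - 1*34357 = 2 - 34357 = -34355)
Y(j) = -7 (Y(j) = -7 + 0*(j*(0 - 2)) = -7 + 0*(j*(-2)) = -7 + 0*(-2*j) = -7 + 0 = -7)
v - Y(A(15, -5)) = -34355 - 1*(-7) = -34355 + 7 = -34348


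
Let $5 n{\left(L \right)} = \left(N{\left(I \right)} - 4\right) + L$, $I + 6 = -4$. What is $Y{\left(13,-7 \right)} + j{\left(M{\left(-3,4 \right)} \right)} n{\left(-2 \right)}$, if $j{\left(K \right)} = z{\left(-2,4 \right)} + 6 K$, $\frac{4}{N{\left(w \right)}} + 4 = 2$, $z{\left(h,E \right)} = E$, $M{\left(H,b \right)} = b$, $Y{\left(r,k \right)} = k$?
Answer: $- \frac{259}{5} \approx -51.8$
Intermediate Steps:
$I = -10$ ($I = -6 - 4 = -10$)
$N{\left(w \right)} = -2$ ($N{\left(w \right)} = \frac{4}{-4 + 2} = \frac{4}{-2} = 4 \left(- \frac{1}{2}\right) = -2$)
$j{\left(K \right)} = 4 + 6 K$
$n{\left(L \right)} = - \frac{6}{5} + \frac{L}{5}$ ($n{\left(L \right)} = \frac{\left(-2 - 4\right) + L}{5} = \frac{-6 + L}{5} = - \frac{6}{5} + \frac{L}{5}$)
$Y{\left(13,-7 \right)} + j{\left(M{\left(-3,4 \right)} \right)} n{\left(-2 \right)} = -7 + \left(4 + 6 \cdot 4\right) \left(- \frac{6}{5} + \frac{1}{5} \left(-2\right)\right) = -7 + \left(4 + 24\right) \left(- \frac{6}{5} - \frac{2}{5}\right) = -7 + 28 \left(- \frac{8}{5}\right) = -7 - \frac{224}{5} = - \frac{259}{5}$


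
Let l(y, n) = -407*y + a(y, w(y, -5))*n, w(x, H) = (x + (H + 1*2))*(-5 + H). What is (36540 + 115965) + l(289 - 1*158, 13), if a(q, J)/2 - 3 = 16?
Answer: 99682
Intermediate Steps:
w(x, H) = (-5 + H)*(2 + H + x) (w(x, H) = (x + (H + 2))*(-5 + H) = (x + (2 + H))*(-5 + H) = (2 + H + x)*(-5 + H) = (-5 + H)*(2 + H + x))
a(q, J) = 38 (a(q, J) = 6 + 2*16 = 6 + 32 = 38)
l(y, n) = -407*y + 38*n
(36540 + 115965) + l(289 - 1*158, 13) = (36540 + 115965) + (-407*(289 - 1*158) + 38*13) = 152505 + (-407*(289 - 158) + 494) = 152505 + (-407*131 + 494) = 152505 + (-53317 + 494) = 152505 - 52823 = 99682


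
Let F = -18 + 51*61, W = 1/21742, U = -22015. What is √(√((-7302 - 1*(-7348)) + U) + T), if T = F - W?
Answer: √(1462106124710 + 1418143692*I*√2441)/21742 ≈ 55.631 + 1.3322*I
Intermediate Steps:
W = 1/21742 ≈ 4.5994e-5
F = 3093 (F = -18 + 3111 = 3093)
T = 67248005/21742 (T = 3093 - 1*1/21742 = 3093 - 1/21742 = 67248005/21742 ≈ 3093.0)
√(√((-7302 - 1*(-7348)) + U) + T) = √(√((-7302 - 1*(-7348)) - 22015) + 67248005/21742) = √(√((-7302 + 7348) - 22015) + 67248005/21742) = √(√(46 - 22015) + 67248005/21742) = √(√(-21969) + 67248005/21742) = √(3*I*√2441 + 67248005/21742) = √(67248005/21742 + 3*I*√2441)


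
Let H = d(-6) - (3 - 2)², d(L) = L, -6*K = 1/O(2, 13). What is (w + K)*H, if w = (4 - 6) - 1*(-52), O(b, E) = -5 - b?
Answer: -2101/6 ≈ -350.17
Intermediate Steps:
K = 1/42 (K = -1/(6*(-5 - 1*2)) = -1/(6*(-5 - 2)) = -⅙/(-7) = -⅙*(-⅐) = 1/42 ≈ 0.023810)
w = 50 (w = -2 + 52 = 50)
H = -7 (H = -6 - (3 - 2)² = -6 - 1*1² = -6 - 1*1 = -6 - 1 = -7)
(w + K)*H = (50 + 1/42)*(-7) = (2101/42)*(-7) = -2101/6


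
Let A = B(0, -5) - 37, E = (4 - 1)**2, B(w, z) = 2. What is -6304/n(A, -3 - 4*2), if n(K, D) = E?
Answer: -6304/9 ≈ -700.44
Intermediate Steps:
E = 9 (E = 3**2 = 9)
A = -35 (A = 2 - 37 = -35)
n(K, D) = 9
-6304/n(A, -3 - 4*2) = -6304/9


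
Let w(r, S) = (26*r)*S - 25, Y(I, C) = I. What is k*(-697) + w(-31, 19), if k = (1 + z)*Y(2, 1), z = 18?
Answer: -41825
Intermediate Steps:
k = 38 (k = (1 + 18)*2 = 19*2 = 38)
w(r, S) = -25 + 26*S*r (w(r, S) = 26*S*r - 25 = -25 + 26*S*r)
k*(-697) + w(-31, 19) = 38*(-697) + (-25 + 26*19*(-31)) = -26486 + (-25 - 15314) = -26486 - 15339 = -41825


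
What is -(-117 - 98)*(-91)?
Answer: -19565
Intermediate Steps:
-(-117 - 98)*(-91) = -(-215)*(-91) = -1*19565 = -19565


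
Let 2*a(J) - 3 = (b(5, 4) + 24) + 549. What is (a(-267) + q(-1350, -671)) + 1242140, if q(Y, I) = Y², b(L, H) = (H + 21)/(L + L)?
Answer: 12259717/4 ≈ 3.0649e+6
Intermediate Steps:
b(L, H) = (21 + H)/(2*L) (b(L, H) = (21 + H)/((2*L)) = (21 + H)*(1/(2*L)) = (21 + H)/(2*L))
a(J) = 1157/4 (a(J) = 3/2 + (((½)*(21 + 4)/5 + 24) + 549)/2 = 3/2 + (((½)*(⅕)*25 + 24) + 549)/2 = 3/2 + ((5/2 + 24) + 549)/2 = 3/2 + (53/2 + 549)/2 = 3/2 + (½)*(1151/2) = 3/2 + 1151/4 = 1157/4)
(a(-267) + q(-1350, -671)) + 1242140 = (1157/4 + (-1350)²) + 1242140 = (1157/4 + 1822500) + 1242140 = 7291157/4 + 1242140 = 12259717/4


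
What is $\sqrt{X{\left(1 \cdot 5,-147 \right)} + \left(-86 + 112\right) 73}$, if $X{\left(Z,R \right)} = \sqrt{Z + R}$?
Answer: $\sqrt{1898 + i \sqrt{142}} \approx 43.566 + 0.1368 i$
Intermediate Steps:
$X{\left(Z,R \right)} = \sqrt{R + Z}$
$\sqrt{X{\left(1 \cdot 5,-147 \right)} + \left(-86 + 112\right) 73} = \sqrt{\sqrt{-147 + 1 \cdot 5} + \left(-86 + 112\right) 73} = \sqrt{\sqrt{-147 + 5} + 26 \cdot 73} = \sqrt{\sqrt{-142} + 1898} = \sqrt{i \sqrt{142} + 1898} = \sqrt{1898 + i \sqrt{142}}$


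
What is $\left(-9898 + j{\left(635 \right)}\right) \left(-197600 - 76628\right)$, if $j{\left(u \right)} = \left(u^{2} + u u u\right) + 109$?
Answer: $-70323387832908$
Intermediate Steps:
$j{\left(u \right)} = 109 + u^{2} + u^{3}$ ($j{\left(u \right)} = \left(u^{2} + u^{2} u\right) + 109 = \left(u^{2} + u^{3}\right) + 109 = 109 + u^{2} + u^{3}$)
$\left(-9898 + j{\left(635 \right)}\right) \left(-197600 - 76628\right) = \left(-9898 + \left(109 + 635^{2} + 635^{3}\right)\right) \left(-197600 - 76628\right) = \left(-9898 + \left(109 + 403225 + 256047875\right)\right) \left(-274228\right) = \left(-9898 + 256451209\right) \left(-274228\right) = 256441311 \left(-274228\right) = -70323387832908$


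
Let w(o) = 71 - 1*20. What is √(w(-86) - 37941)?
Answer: 3*I*√4210 ≈ 194.65*I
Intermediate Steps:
w(o) = 51 (w(o) = 71 - 20 = 51)
√(w(-86) - 37941) = √(51 - 37941) = √(-37890) = 3*I*√4210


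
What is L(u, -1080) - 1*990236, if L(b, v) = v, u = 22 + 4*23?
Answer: -991316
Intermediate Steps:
u = 114 (u = 22 + 92 = 114)
L(u, -1080) - 1*990236 = -1080 - 1*990236 = -1080 - 990236 = -991316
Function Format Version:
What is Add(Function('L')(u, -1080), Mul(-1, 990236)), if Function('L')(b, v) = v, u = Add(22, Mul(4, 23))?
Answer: -991316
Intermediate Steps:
u = 114 (u = Add(22, 92) = 114)
Add(Function('L')(u, -1080), Mul(-1, 990236)) = Add(-1080, Mul(-1, 990236)) = Add(-1080, -990236) = -991316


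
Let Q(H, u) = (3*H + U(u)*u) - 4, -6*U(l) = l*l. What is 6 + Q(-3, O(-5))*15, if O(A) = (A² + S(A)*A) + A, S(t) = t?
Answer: -456003/2 ≈ -2.2800e+5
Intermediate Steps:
U(l) = -l²/6 (U(l) = -l*l/6 = -l²/6)
O(A) = A + 2*A² (O(A) = (A² + A*A) + A = (A² + A²) + A = 2*A² + A = A + 2*A²)
Q(H, u) = -4 + 3*H - u³/6 (Q(H, u) = (3*H + (-u²/6)*u) - 4 = (3*H - u³/6) - 4 = -4 + 3*H - u³/6)
6 + Q(-3, O(-5))*15 = 6 + (-4 + 3*(-3) - (-125*(1 + 2*(-5))³)/6)*15 = 6 + (-4 - 9 - (-125*(1 - 10)³)/6)*15 = 6 + (-4 - 9 - (-5*(-9))³/6)*15 = 6 + (-4 - 9 - ⅙*45³)*15 = 6 + (-4 - 9 - ⅙*91125)*15 = 6 + (-4 - 9 - 30375/2)*15 = 6 - 30401/2*15 = 6 - 456015/2 = -456003/2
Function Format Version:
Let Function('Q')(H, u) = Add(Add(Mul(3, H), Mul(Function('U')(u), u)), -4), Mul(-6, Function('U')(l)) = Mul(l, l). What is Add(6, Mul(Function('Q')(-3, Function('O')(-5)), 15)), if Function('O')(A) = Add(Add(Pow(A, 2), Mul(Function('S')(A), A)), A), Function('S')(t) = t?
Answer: Rational(-456003, 2) ≈ -2.2800e+5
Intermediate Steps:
Function('U')(l) = Mul(Rational(-1, 6), Pow(l, 2)) (Function('U')(l) = Mul(Rational(-1, 6), Mul(l, l)) = Mul(Rational(-1, 6), Pow(l, 2)))
Function('O')(A) = Add(A, Mul(2, Pow(A, 2))) (Function('O')(A) = Add(Add(Pow(A, 2), Mul(A, A)), A) = Add(Add(Pow(A, 2), Pow(A, 2)), A) = Add(Mul(2, Pow(A, 2)), A) = Add(A, Mul(2, Pow(A, 2))))
Function('Q')(H, u) = Add(-4, Mul(3, H), Mul(Rational(-1, 6), Pow(u, 3))) (Function('Q')(H, u) = Add(Add(Mul(3, H), Mul(Mul(Rational(-1, 6), Pow(u, 2)), u)), -4) = Add(Add(Mul(3, H), Mul(Rational(-1, 6), Pow(u, 3))), -4) = Add(-4, Mul(3, H), Mul(Rational(-1, 6), Pow(u, 3))))
Add(6, Mul(Function('Q')(-3, Function('O')(-5)), 15)) = Add(6, Mul(Add(-4, Mul(3, -3), Mul(Rational(-1, 6), Pow(Mul(-5, Add(1, Mul(2, -5))), 3))), 15)) = Add(6, Mul(Add(-4, -9, Mul(Rational(-1, 6), Pow(Mul(-5, Add(1, -10)), 3))), 15)) = Add(6, Mul(Add(-4, -9, Mul(Rational(-1, 6), Pow(Mul(-5, -9), 3))), 15)) = Add(6, Mul(Add(-4, -9, Mul(Rational(-1, 6), Pow(45, 3))), 15)) = Add(6, Mul(Add(-4, -9, Mul(Rational(-1, 6), 91125)), 15)) = Add(6, Mul(Add(-4, -9, Rational(-30375, 2)), 15)) = Add(6, Mul(Rational(-30401, 2), 15)) = Add(6, Rational(-456015, 2)) = Rational(-456003, 2)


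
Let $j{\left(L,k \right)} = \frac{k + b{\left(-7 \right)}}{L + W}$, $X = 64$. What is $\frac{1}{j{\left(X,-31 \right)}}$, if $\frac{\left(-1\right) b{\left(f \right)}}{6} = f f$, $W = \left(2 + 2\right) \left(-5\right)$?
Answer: $- \frac{44}{325} \approx -0.13538$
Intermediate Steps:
$W = -20$ ($W = 4 \left(-5\right) = -20$)
$b{\left(f \right)} = - 6 f^{2}$ ($b{\left(f \right)} = - 6 f f = - 6 f^{2}$)
$j{\left(L,k \right)} = \frac{-294 + k}{-20 + L}$ ($j{\left(L,k \right)} = \frac{k - 6 \left(-7\right)^{2}}{L - 20} = \frac{k - 294}{-20 + L} = \frac{-294 + k}{-20 + L}$)
$\frac{1}{j{\left(X,-31 \right)}} = \frac{1}{\frac{1}{-20 + 64} \left(-294 - 31\right)} = \frac{1}{\frac{1}{44} \left(-325\right)} = \frac{1}{- \frac{325}{44}} = - \frac{44}{325}$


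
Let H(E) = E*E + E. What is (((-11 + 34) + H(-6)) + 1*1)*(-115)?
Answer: -6210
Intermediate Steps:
H(E) = E + E² (H(E) = E² + E = E + E²)
(((-11 + 34) + H(-6)) + 1*1)*(-115) = (((-11 + 34) - 6*(1 - 6)) + 1*1)*(-115) = ((23 - 6*(-5)) + 1)*(-115) = ((23 + 30) + 1)*(-115) = (53 + 1)*(-115) = 54*(-115) = -6210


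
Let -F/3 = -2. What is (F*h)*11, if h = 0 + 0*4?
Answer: 0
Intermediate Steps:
F = 6 (F = -3*(-2) = 6)
h = 0 (h = 0 + 0 = 0)
(F*h)*11 = (6*0)*11 = 0*11 = 0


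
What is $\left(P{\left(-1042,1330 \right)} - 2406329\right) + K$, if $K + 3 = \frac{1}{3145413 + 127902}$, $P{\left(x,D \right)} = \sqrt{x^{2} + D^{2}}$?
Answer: $- \frac{7876682630579}{3273315} + 2 \sqrt{713666} \approx -2.4046 \cdot 10^{6}$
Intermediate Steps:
$P{\left(x,D \right)} = \sqrt{D^{2} + x^{2}}$
$K = - \frac{9819944}{3273315}$ ($K = -3 + \frac{1}{3145413 + 127902} = -3 + \frac{1}{3273315} = - \frac{9819944}{3273315} \approx -3.0$)
$\left(P{\left(-1042,1330 \right)} - 2406329\right) + K = \left(\sqrt{1330^{2} + \left(-1042\right)^{2}} - 2406329\right) - \frac{9819944}{3273315} = \left(\sqrt{1768900 + 1085764} - 2406329\right) - \frac{9819944}{3273315} = \left(\sqrt{2854664} - 2406329\right) - \frac{9819944}{3273315} = \left(2 \sqrt{713666} - 2406329\right) - \frac{9819944}{3273315} = \left(-2406329 + 2 \sqrt{713666}\right) - \frac{9819944}{3273315} = - \frac{7876682630579}{3273315} + 2 \sqrt{713666}$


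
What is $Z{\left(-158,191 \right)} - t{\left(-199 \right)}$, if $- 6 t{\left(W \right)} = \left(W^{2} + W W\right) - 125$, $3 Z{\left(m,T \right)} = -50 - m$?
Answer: $\frac{26431}{2} \approx 13216.0$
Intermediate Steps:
$Z{\left(m,T \right)} = - \frac{50}{3} - \frac{m}{3}$ ($Z{\left(m,T \right)} = \frac{-50 - m}{3} = - \frac{50}{3} - \frac{m}{3}$)
$t{\left(W \right)} = \frac{125}{6} - \frac{W^{2}}{3}$ ($t{\left(W \right)} = - \frac{\left(W^{2} + W W\right) - 125}{6} = - \frac{\left(W^{2} + W^{2}\right) - 125}{6} = - \frac{2 W^{2} - 125}{6} = - \frac{-125 + 2 W^{2}}{6} = \frac{125}{6} - \frac{W^{2}}{3}$)
$Z{\left(-158,191 \right)} - t{\left(-199 \right)} = \left(- \frac{50}{3} - - \frac{158}{3}\right) - \left(\frac{125}{6} - \frac{\left(-199\right)^{2}}{3}\right) = \left(- \frac{50}{3} + \frac{158}{3}\right) - \left(\frac{125}{6} - \frac{39601}{3}\right) = 36 - \left(\frac{125}{6} - \frac{39601}{3}\right) = 36 - - \frac{26359}{2} = 36 + \frac{26359}{2} = \frac{26431}{2}$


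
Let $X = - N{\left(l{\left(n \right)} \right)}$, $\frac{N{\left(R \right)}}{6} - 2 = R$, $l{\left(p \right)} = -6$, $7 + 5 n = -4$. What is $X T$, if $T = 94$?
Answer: $2256$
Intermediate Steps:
$n = - \frac{11}{5}$ ($n = - \frac{7}{5} + \frac{1}{5} \left(-4\right) = - \frac{7}{5} - \frac{4}{5} = - \frac{11}{5} \approx -2.2$)
$N{\left(R \right)} = 12 + 6 R$
$X = 24$ ($X = - (12 + 6 \left(-6\right)) = - (12 - 36) = \left(-1\right) \left(-24\right) = 24$)
$X T = 24 \cdot 94 = 2256$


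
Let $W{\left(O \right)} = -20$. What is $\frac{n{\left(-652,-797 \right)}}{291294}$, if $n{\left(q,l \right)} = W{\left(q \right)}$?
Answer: $- \frac{10}{145647} \approx -6.8659 \cdot 10^{-5}$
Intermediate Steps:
$n{\left(q,l \right)} = -20$
$\frac{n{\left(-652,-797 \right)}}{291294} = - \frac{20}{291294} = \left(-20\right) \frac{1}{291294} = - \frac{10}{145647}$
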